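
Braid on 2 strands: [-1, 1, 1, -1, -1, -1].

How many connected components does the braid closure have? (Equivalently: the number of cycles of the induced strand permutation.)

Track the strand permutation on 2 strands, starting from identity.
  step 1: s1^-1 swaps positions 1,2 -> [2 1]
  step 2: s1 swaps positions 1,2 -> [1 2]
  step 3: s1 swaps positions 1,2 -> [2 1]
  step 4: s1^-1 swaps positions 1,2 -> [1 2]
  step 5: s1^-1 swaps positions 1,2 -> [2 1]
  step 6: s1^-1 swaps positions 1,2 -> [1 2]
Final permutation (position -> original strand): [1 2]
Closure components = cycle count of this permutation = 2.

Answer: 2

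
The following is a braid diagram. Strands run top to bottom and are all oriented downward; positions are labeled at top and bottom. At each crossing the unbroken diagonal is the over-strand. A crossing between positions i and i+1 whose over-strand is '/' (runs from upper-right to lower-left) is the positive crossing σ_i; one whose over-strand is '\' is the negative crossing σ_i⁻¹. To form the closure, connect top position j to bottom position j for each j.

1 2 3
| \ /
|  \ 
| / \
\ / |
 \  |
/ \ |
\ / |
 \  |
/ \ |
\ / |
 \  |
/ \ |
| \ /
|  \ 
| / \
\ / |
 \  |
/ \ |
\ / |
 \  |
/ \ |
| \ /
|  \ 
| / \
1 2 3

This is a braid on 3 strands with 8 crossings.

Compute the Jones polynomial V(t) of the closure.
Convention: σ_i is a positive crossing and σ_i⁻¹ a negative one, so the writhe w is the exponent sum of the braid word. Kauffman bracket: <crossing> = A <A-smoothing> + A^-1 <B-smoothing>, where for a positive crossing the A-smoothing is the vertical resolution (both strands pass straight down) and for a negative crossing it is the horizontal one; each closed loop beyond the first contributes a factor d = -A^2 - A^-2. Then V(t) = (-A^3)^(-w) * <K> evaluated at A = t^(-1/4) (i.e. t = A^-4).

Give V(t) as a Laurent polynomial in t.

Reading the diagram top to bottom ('/'-over between positions i,i+1 = s_i, '\'-over = s_i^-1): braid word = s2^-1 s1^-1 s1^-1 s1^-1 s2^-1 s1^-1 s1^-1 s2^-1.
Braid: s2^-1 s1^-1 s1^-1 s1^-1 s2^-1 s1^-1 s1^-1 s2^-1 on 3 strands, 8 crossings.
Writhe w = (#positive) - (#negative) = 0 - 8 = -8.
Computing the Kauffman bracket via state sum. There are 2^8 = 256 states.
Smooth each crossing (0=||, 1=⌣⌢); contribution A^(Σ sign_k(1-2s_k)) * d^(L-1).
Tabulate the states by total A-exponent and number of loops L (A-exp: L × count):
  A^8: L=5 ×1
  A^6: L=4 ×7, L=6 ×1
  A^4: L=3 ×19, L=5 ×9
  A^2: L=2 ×24, L=4 ×31, L=6 ×1
  A^0: L=1 ×12, L=3 ×53, L=5 ×5
  A^-2: L=2 ×45, L=4 ×11
  A^-4: L=1 ×15, L=3 ×13
  A^-6: L=2 ×8
  A^-8: L=3 ×1
Each group contributes A^e * Σ count * d^(L-1):
Powers of d = -A^2 - A^-2: d^2 = A^4 + 2 + A^-4; d^3 = -A^6 - 3*A^2 - 3*A^-2 - A^-6; d^4 = A^8 + 4*A^4 + 6 + 4*A^-4 + A^-8; d^5 = -A^10 - 5*A^6 - 10*A^2 - 10*A^-2 - 5*A^-6 - A^-10.
  A^8 * (d^4) = A^16 + 4*A^12 + 6*A^8 + 4*A^4 + 1
  A^6 * (7*d^3 + d^5) = -A^16 - 12*A^12 - 31*A^8 - 31*A^4 - 12 - A^-4
  A^4 * (19*d^2 + 9*d^4) = 9*A^12 + 55*A^8 + 92*A^4 + 55 + 9*A^-4
  A^2 * (24*d + 31*d^3 + d^5) = -A^12 - 36*A^8 - 127*A^4 - 127 - 36*A^-4 - A^-8
  A^0 * (12 + 53*d^2 + 5*d^4) = 5*A^8 + 73*A^4 + 148 + 73*A^-4 + 5*A^-8
  A^-2 * (45*d + 11*d^3) = -11*A^4 - 78 - 78*A^-4 - 11*A^-8
  A^-4 * (15 + 13*d^2) = 13 + 41*A^-4 + 13*A^-8
  A^-6 * (8*d) = -8*A^-4 - 8*A^-8
  A^-8 * (d^2) = A^-4 + 2*A^-8 + A^-12
Summing the groups: <K> = -A^8 + A^-4 + A^-12
Normalise by the writhe: (-A^3)^(-w) = (-A^3)^(8) = A^24, so f(A) = A^24 * <K> = -A^32 + A^20 + A^12.
Substitute A = t^(-1/4), i.e. A^e → t^(-e/4): V(t) = t^-3 + t^-5 - t^-8

Answer: t^-3 + t^-5 - t^-8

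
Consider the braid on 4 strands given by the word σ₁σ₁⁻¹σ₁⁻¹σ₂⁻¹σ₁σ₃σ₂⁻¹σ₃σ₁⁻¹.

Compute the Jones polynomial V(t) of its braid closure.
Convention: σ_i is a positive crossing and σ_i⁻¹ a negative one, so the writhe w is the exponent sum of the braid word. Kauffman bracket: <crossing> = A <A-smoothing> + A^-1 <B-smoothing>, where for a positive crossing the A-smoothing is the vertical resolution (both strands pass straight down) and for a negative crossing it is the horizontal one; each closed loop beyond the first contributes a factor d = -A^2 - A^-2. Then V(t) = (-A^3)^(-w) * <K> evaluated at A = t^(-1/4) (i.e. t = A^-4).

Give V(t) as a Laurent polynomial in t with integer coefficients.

t^2 - t + 2 - 2*t^-1 + t^-2 - t^-3 + t^-4

Derivation:
The presented braid s1 s1^-1 s1^-1 s2^-1 s1 s3 s2^-1 s3 s1^-1 on 4 strands reduces by inverse Markov moves (closure unchanged at each step):
  Deconjugate: the word is γ·β·γ⁻¹ with γ = s1 (prefix) and γ⁻¹ = s1^-1 (suffix); strip both.
Reduced to β = s1^-1 s1^-1 s2^-1 s1 s3 s2^-1 s3 on 4 strands, 7 crossings.
Compute on β:
Braid: s1^-1 s1^-1 s2^-1 s1 s3 s2^-1 s3 on 4 strands, 7 crossings.
Writhe w = (#positive) - (#negative) = 3 - 4 = -1.
State-sum expansion of <K>. There are 2^7 = 128 states.
Smooth each crossing (0=||, 1=⌣⌢); contribution A^(Σ sign_k(1-2s_k)) * d^(L-1).
Tabulate the states by total A-exponent and number of loops L (A-exp: L × count):
  A^7: L=4 ×1
  A^5: L=3 ×7
  A^3: L=2 ×17, L=4 ×4
  A^1: L=1 ×14, L=3 ×20, L=5 ×1
  A^-1: L=2 ×27, L=4 ×8
  A^-3: L=1 ×5, L=3 ×15, L=5 ×1
  A^-5: L=2 ×4, L=4 ×3
  A^-7: L=3 ×1
Each group contributes A^e * Σ count * d^(L-1):
Powers of d = -A^2 - A^-2: d^2 = A^4 + 2 + A^-4; d^3 = -A^6 - 3*A^2 - 3*A^-2 - A^-6; d^4 = A^8 + 4*A^4 + 6 + 4*A^-4 + A^-8.
  A^7 * (d^3) = -A^13 - 3*A^9 - 3*A^5 - A
  A^5 * (7*d^2) = 7*A^9 + 14*A^5 + 7*A
  A^3 * (17*d + 4*d^3) = -4*A^9 - 29*A^5 - 29*A - 4*A^-3
  A^1 * (14 + 20*d^2 + d^4) = A^9 + 24*A^5 + 60*A + 24*A^-3 + A^-7
  A^-1 * (27*d + 8*d^3) = -8*A^5 - 51*A - 51*A^-3 - 8*A^-7
  A^-3 * (5 + 15*d^2 + d^4) = A^5 + 19*A + 41*A^-3 + 19*A^-7 + A^-11
  A^-5 * (4*d + 3*d^3) = -3*A - 13*A^-3 - 13*A^-7 - 3*A^-11
  A^-7 * (d^2) = A^-3 + 2*A^-7 + A^-11
Summing the groups: <K> = -A^13 + A^9 - A^5 + 2*A - 2*A^-3 + A^-7 - A^-11
Normalise by the writhe: (-A^3)^(-w) = (-A^3)^(1) = -A^3, so f(A) = -A^3 * <K> = A^16 - A^12 + A^8 - 2*A^4 + 2 - A^-4 + A^-8.
Substitute A = t^(-1/4), i.e. A^e → t^(-e/4): V(t) = t^2 - t + 2 - 2*t^-1 + t^-2 - t^-3 + t^-4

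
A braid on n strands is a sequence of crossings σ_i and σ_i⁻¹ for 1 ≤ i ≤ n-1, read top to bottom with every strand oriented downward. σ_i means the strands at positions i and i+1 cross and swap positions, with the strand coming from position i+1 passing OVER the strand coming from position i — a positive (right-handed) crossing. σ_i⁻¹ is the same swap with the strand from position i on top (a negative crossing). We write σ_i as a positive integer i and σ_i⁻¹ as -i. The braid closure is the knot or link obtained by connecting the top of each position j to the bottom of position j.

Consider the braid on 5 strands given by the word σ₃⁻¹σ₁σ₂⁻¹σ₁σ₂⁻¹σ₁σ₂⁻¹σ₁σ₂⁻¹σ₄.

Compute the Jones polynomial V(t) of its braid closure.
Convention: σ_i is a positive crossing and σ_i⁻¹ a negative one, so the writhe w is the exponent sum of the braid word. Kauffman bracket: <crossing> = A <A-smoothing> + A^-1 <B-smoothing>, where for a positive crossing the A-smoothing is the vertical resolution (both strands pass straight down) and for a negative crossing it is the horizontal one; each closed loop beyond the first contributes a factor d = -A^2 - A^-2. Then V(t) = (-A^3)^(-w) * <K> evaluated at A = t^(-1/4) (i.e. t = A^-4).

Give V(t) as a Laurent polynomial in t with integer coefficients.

The presented braid s3^-1 s1 s2^-1 s1 s2^-1 s1 s2^-1 s1 s2^-1 s4 on 5 strands reduces by inverse Markov moves (closure unchanged at each step):
  Destabilize: the word has the form β·s4 where s4 occurs only as the final letter (β ∈ B_4); drop it and the last strand → 4 strands.
Reduced to β = s3^-1 s1 s2^-1 s1 s2^-1 s1 s2^-1 s1 s2^-1 on 4 strands, 9 crossings.
Compute on β:
Braid: s3^-1 s1 s2^-1 s1 s2^-1 s1 s2^-1 s1 s2^-1 on 4 strands, 9 crossings.
Writhe w = (#positive) - (#negative) = 4 - 5 = -1.
Computing the Kauffman bracket via state sum. There are 2^9 = 512 states.
Smooth each crossing (0=||, 1=⌣⌢); contribution A^(Σ sign_k(1-2s_k)) * d^(L-1).
Tabulate the states by total A-exponent and number of loops L (A-exp: L × count):
  A^9: L=5 ×1
  A^7: L=4 ×8, L=6 ×1
  A^5: L=3 ×28, L=5 ×8
  A^3: L=2 ×52, L=4 ×32
  A^1: L=1 ×45, L=3 ×77, L=5 ×4
  A^-1: L=2 ×97, L=4 ×29
  A^-3: L=3 ×80, L=5 ×4
  A^-5: L=4 ×36
  A^-7: L=5 ×9
  A^-9: L=6 ×1
Each group contributes A^e * Σ count * d^(L-1):
Powers of d = -A^2 - A^-2: d^2 = A^4 + 2 + A^-4; d^3 = -A^6 - 3*A^2 - 3*A^-2 - A^-6; d^4 = A^8 + 4*A^4 + 6 + 4*A^-4 + A^-8; d^5 = -A^10 - 5*A^6 - 10*A^2 - 10*A^-2 - 5*A^-6 - A^-10.
  A^9 * (d^4) = A^17 + 4*A^13 + 6*A^9 + 4*A^5 + A
  A^7 * (8*d^3 + d^5) = -A^17 - 13*A^13 - 34*A^9 - 34*A^5 - 13*A - A^-3
  A^5 * (28*d^2 + 8*d^4) = 8*A^13 + 60*A^9 + 104*A^5 + 60*A + 8*A^-3
  A^3 * (52*d + 32*d^3) = -32*A^9 - 148*A^5 - 148*A - 32*A^-3
  A^1 * (45 + 77*d^2 + 4*d^4) = 4*A^9 + 93*A^5 + 223*A + 93*A^-3 + 4*A^-7
  A^-1 * (97*d + 29*d^3) = -29*A^5 - 184*A - 184*A^-3 - 29*A^-7
  A^-3 * (80*d^2 + 4*d^4) = 4*A^5 + 96*A + 184*A^-3 + 96*A^-7 + 4*A^-11
  A^-5 * (36*d^3) = -36*A - 108*A^-3 - 108*A^-7 - 36*A^-11
  A^-7 * (9*d^4) = 9*A + 36*A^-3 + 54*A^-7 + 36*A^-11 + 9*A^-15
  A^-9 * (d^5) = -A - 5*A^-3 - 10*A^-7 - 10*A^-11 - 5*A^-15 - A^-19
Summing the groups: <K> = -A^13 + 4*A^9 - 6*A^5 + 7*A - 9*A^-3 + 7*A^-7 - 6*A^-11 + 4*A^-15 - A^-19
Normalise by the writhe: (-A^3)^(-w) = (-A^3)^(1) = -A^3, so f(A) = -A^3 * <K> = A^16 - 4*A^12 + 6*A^8 - 7*A^4 + 9 - 7*A^-4 + 6*A^-8 - 4*A^-12 + A^-16.
Substitute A = t^(-1/4), i.e. A^e → t^(-e/4): V(t) = t^4 - 4*t^3 + 6*t^2 - 7*t + 9 - 7*t^-1 + 6*t^-2 - 4*t^-3 + t^-4

Answer: t^4 - 4*t^3 + 6*t^2 - 7*t + 9 - 7*t^-1 + 6*t^-2 - 4*t^-3 + t^-4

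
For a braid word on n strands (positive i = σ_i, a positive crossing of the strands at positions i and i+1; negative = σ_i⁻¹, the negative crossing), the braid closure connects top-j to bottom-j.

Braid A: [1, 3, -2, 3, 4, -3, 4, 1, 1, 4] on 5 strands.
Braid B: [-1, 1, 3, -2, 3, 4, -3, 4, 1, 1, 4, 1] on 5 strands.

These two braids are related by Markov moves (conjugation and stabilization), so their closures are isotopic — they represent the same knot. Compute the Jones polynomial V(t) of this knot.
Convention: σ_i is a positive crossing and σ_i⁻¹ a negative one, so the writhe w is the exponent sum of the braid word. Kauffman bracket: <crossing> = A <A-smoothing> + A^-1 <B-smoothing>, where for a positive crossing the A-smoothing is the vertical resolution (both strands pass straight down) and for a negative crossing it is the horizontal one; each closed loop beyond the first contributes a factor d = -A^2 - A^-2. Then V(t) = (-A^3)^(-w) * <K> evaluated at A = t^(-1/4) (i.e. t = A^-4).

Markov-equivalent braids have isotopic closures, hence identical knot invariants. Strip the Markov moves from each word to reach a common short braid β, then compute V(t) once on β.
Braid A: s1 s3 s2^-1 s3 s4 s3^-1 s4 s1 s1 s4 on 5 strands has no conjugating prefix/suffix or stabilization to strip; take β = s1 s3 s2^-1 s3 s4 s3^-1 s4 s1 s1 s4.
Braid B: s1^-1 s1 s3 s2^-1 s3 s4 s3^-1 s4 s1 s1 s4 s1 on 5 strands reduces by inverse Markov moves (closure unchanged at each step):
  Deconjugate: the word is γ·β·γ⁻¹ with γ = s1^-1 (prefix) and γ⁻¹ = s1 (suffix); strip both.
Reduced to β = s1 s3 s2^-1 s3 s4 s3^-1 s4 s1 s1 s4 on 5 strands, 10 crossings.
Both give the same β = s1 s3 s2^-1 s3 s4 s3^-1 s4 s1 s1 s4 on 5 strands, so one state sum suffices:
Braid: s1 s3 s2^-1 s3 s4 s3^-1 s4 s1 s1 s4 on 5 strands, 10 crossings.
Writhe w = (#positive) - (#negative) = 8 - 2 = 6.
Enumerate smoothing states for the bracket polynomial. There are 2^10 = 1024 states.
For each crossing: s=0 is the vertical smoothing, s=1 horizontal. Crossing k contributes A^(sign_k * (1 - 2*s_k)); loop factor d = -A^2 - A^-2.
Tabulate the states by total A-exponent and number of loops L (A-exp: L × count):
  A^10: L=3 ×1
  A^8: L=2 ×6, L=4 ×4
  A^6: L=1 ×9, L=3 ×32, L=5 ×4
  A^4: L=2 ×70, L=4 ×49, L=6 ×1
  A^2: L=1 ×30, L=3 ×149, L=5 ×31
  A^0: L=2 ×99, L=4 ×144, L=6 ×9
  A^-2: L=3 ×136, L=5 ×73, L=7 ×1
  A^-4: L=4 ×101, L=6 ×19
  A^-6: L=5 ×43, L=7 ×2
  A^-8: L=6 ×10
  A^-10: L=7 ×1
Each group contributes A^e * Σ count * d^(L-1):
Powers of d = -A^2 - A^-2: d^2 = A^4 + 2 + A^-4; d^3 = -A^6 - 3*A^2 - 3*A^-2 - A^-6; d^4 = A^8 + 4*A^4 + 6 + 4*A^-4 + A^-8; d^5 = -A^10 - 5*A^6 - 10*A^2 - 10*A^-2 - 5*A^-6 - A^-10; d^6 = A^12 + 6*A^8 + 15*A^4 + 20 + 15*A^-4 + 6*A^-8 + A^-12.
  A^10 * (d^2) = A^14 + 2*A^10 + A^6
  A^8 * (6*d + 4*d^3) = -4*A^14 - 18*A^10 - 18*A^6 - 4*A^2
  A^6 * (9 + 32*d^2 + 4*d^4) = 4*A^14 + 48*A^10 + 97*A^6 + 48*A^2 + 4*A^-2
  A^4 * (70*d + 49*d^3 + d^5) = -A^14 - 54*A^10 - 227*A^6 - 227*A^2 - 54*A^-2 - A^-6
  A^2 * (30 + 149*d^2 + 31*d^4) = 31*A^10 + 273*A^6 + 514*A^2 + 273*A^-2 + 31*A^-6
  A^0 * (99*d + 144*d^3 + 9*d^5) = -9*A^10 - 189*A^6 - 621*A^2 - 621*A^-2 - 189*A^-6 - 9*A^-10
  A^-2 * (136*d^2 + 73*d^4 + d^6) = A^10 + 79*A^6 + 443*A^2 + 730*A^-2 + 443*A^-6 + 79*A^-10 + A^-14
  A^-4 * (101*d^3 + 19*d^5) = -19*A^6 - 196*A^2 - 493*A^-2 - 493*A^-6 - 196*A^-10 - 19*A^-14
  A^-6 * (43*d^4 + 2*d^6) = 2*A^6 + 55*A^2 + 202*A^-2 + 298*A^-6 + 202*A^-10 + 55*A^-14 + 2*A^-18
  A^-8 * (10*d^5) = -10*A^2 - 50*A^-2 - 100*A^-6 - 100*A^-10 - 50*A^-14 - 10*A^-18
  A^-10 * (d^6) = A^2 + 6*A^-2 + 15*A^-6 + 20*A^-10 + 15*A^-14 + 6*A^-18 + A^-22
Summing the groups: <K> = A^10 - A^6 + 3*A^2 - 3*A^-2 + 4*A^-6 - 4*A^-10 + 2*A^-14 - 2*A^-18 + A^-22
Normalise by the writhe: (-A^3)^(-w) = (-A^3)^(-6) = A^-18, so f(A) = A^-18 * <K> = A^-8 - A^-12 + 3*A^-16 - 3*A^-20 + 4*A^-24 - 4*A^-28 + 2*A^-32 - 2*A^-36 + A^-40.
Substitute A = t^(-1/4), i.e. A^e → t^(-e/4): V(t) = t^10 - 2*t^9 + 2*t^8 - 4*t^7 + 4*t^6 - 3*t^5 + 3*t^4 - t^3 + t^2

Answer: t^10 - 2*t^9 + 2*t^8 - 4*t^7 + 4*t^6 - 3*t^5 + 3*t^4 - t^3 + t^2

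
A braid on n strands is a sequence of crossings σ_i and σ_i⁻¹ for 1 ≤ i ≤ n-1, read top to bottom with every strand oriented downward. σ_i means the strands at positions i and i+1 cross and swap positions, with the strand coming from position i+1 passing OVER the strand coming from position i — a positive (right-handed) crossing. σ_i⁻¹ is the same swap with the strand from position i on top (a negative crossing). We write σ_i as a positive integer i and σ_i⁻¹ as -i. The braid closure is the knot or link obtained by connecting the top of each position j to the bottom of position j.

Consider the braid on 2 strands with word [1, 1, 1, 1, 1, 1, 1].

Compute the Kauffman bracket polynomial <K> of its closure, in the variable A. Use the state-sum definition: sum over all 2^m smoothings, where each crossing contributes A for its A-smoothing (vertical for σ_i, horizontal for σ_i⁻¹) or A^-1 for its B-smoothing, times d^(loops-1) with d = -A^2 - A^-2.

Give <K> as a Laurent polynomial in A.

Braid: s1 s1 s1 s1 s1 s1 s1 on 2 strands, 7 crossings.
Writhe w = (#positive) - (#negative) = 7 - 0 = 7.
State-sum expansion of <K>. There are 2^7 = 128 states.
Each crossing splits two ways (0=vertical, 1=horizontal). The state's weight is A^(#A-smoothings - #B-smoothings) * d^(loops - 1).
Tabulate the states by total A-exponent and number of loops L (A-exp: L × count):
  A^7: L=2 ×1
  A^5: L=1 ×7
  A^3: L=2 ×21
  A^1: L=3 ×35
  A^-1: L=4 ×35
  A^-3: L=5 ×21
  A^-5: L=6 ×7
  A^-7: L=7 ×1
Each group contributes A^e * Σ count * d^(L-1):
Powers of d = -A^2 - A^-2: d^2 = A^4 + 2 + A^-4; d^3 = -A^6 - 3*A^2 - 3*A^-2 - A^-6; d^4 = A^8 + 4*A^4 + 6 + 4*A^-4 + A^-8; d^5 = -A^10 - 5*A^6 - 10*A^2 - 10*A^-2 - 5*A^-6 - A^-10; d^6 = A^12 + 6*A^8 + 15*A^4 + 20 + 15*A^-4 + 6*A^-8 + A^-12.
  A^7 * (d) = -A^9 - A^5
  A^5 * (7) = 7*A^5
  A^3 * (21*d) = -21*A^5 - 21*A
  A^1 * (35*d^2) = 35*A^5 + 70*A + 35*A^-3
  A^-1 * (35*d^3) = -35*A^5 - 105*A - 105*A^-3 - 35*A^-7
  A^-3 * (21*d^4) = 21*A^5 + 84*A + 126*A^-3 + 84*A^-7 + 21*A^-11
  A^-5 * (7*d^5) = -7*A^5 - 35*A - 70*A^-3 - 70*A^-7 - 35*A^-11 - 7*A^-15
  A^-7 * (d^6) = A^5 + 6*A + 15*A^-3 + 20*A^-7 + 15*A^-11 + 6*A^-15 + A^-19
Summing the groups: <K> = -A^9 - A + A^-3 - A^-7 + A^-11 - A^-15 + A^-19

Answer: -A^9 - A + A^-3 - A^-7 + A^-11 - A^-15 + A^-19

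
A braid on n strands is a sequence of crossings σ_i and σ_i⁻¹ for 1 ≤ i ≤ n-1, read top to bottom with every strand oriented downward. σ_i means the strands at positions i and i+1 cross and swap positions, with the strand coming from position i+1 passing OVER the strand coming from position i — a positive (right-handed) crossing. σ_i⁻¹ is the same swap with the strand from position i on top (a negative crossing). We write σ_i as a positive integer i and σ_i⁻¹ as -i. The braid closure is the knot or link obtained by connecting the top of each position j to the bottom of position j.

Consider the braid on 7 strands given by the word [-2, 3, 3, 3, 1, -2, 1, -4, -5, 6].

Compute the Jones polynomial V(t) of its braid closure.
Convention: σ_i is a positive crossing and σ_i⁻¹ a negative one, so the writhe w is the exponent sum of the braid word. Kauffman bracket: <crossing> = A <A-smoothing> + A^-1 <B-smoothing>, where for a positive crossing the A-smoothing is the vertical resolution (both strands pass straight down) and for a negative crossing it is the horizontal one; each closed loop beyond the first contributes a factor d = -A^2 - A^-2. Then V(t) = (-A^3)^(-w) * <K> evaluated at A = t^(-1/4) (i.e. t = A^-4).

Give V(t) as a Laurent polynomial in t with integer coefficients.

The presented braid s2^-1 s3 s3 s3 s1 s2^-1 s1 s4^-1 s5^-1 s6 on 7 strands reduces by inverse Markov moves (closure unchanged at each step):
  Destabilize: the word has the form β·s6 where s6 occurs only as the final letter (β ∈ B_6); drop it and the last strand → 6 strands.
  Destabilize: the word has the form β·s5^-1 where s5^-1 occurs only as the final letter (β ∈ B_5); drop it and the last strand → 5 strands.
Reduced to β = s2^-1 s3 s3 s3 s1 s2^-1 s1 s4^-1 on 5 strands, 8 crossings.
Compute on β:
Braid: s2^-1 s3 s3 s3 s1 s2^-1 s1 s4^-1 on 5 strands, 8 crossings.
Writhe w = (#positive) - (#negative) = 5 - 3 = 2.
Enumerate smoothing states for the bracket polynomial. There are 2^8 = 256 states.
Each crossing splits two ways (0=vertical, 1=horizontal). The state's weight is A^(#A-smoothings - #B-smoothings) * d^(loops - 1).
Tabulate the states by total A-exponent and number of loops L (A-exp: L × count):
  A^8: L=4 ×1
  A^6: L=3 ×7, L=5 ×1
  A^4: L=2 ×17, L=4 ×11
  A^2: L=1 ×15, L=3 ×36, L=5 ×5
  A^0: L=2 ×42, L=4 ×27, L=6 ×1
  A^-2: L=3 ×47, L=5 ×9
  A^-4: L=4 ×27, L=6 ×1
  A^-6: L=5 ×8
  A^-8: L=6 ×1
Each group contributes A^e * Σ count * d^(L-1):
Powers of d = -A^2 - A^-2: d^2 = A^4 + 2 + A^-4; d^3 = -A^6 - 3*A^2 - 3*A^-2 - A^-6; d^4 = A^8 + 4*A^4 + 6 + 4*A^-4 + A^-8; d^5 = -A^10 - 5*A^6 - 10*A^2 - 10*A^-2 - 5*A^-6 - A^-10.
  A^8 * (d^3) = -A^14 - 3*A^10 - 3*A^6 - A^2
  A^6 * (7*d^2 + d^4) = A^14 + 11*A^10 + 20*A^6 + 11*A^2 + A^-2
  A^4 * (17*d + 11*d^3) = -11*A^10 - 50*A^6 - 50*A^2 - 11*A^-2
  A^2 * (15 + 36*d^2 + 5*d^4) = 5*A^10 + 56*A^6 + 117*A^2 + 56*A^-2 + 5*A^-6
  A^0 * (42*d + 27*d^3 + d^5) = -A^10 - 32*A^6 - 133*A^2 - 133*A^-2 - 32*A^-6 - A^-10
  A^-2 * (47*d^2 + 9*d^4) = 9*A^6 + 83*A^2 + 148*A^-2 + 83*A^-6 + 9*A^-10
  A^-4 * (27*d^3 + d^5) = -A^6 - 32*A^2 - 91*A^-2 - 91*A^-6 - 32*A^-10 - A^-14
  A^-6 * (8*d^4) = 8*A^2 + 32*A^-2 + 48*A^-6 + 32*A^-10 + 8*A^-14
  A^-8 * (d^5) = -A^2 - 5*A^-2 - 10*A^-6 - 10*A^-10 - 5*A^-14 - A^-18
Summing the groups: <K> = A^10 - A^6 + 2*A^2 - 3*A^-2 + 3*A^-6 - 2*A^-10 + 2*A^-14 - A^-18
Normalise by the writhe: (-A^3)^(-w) = (-A^3)^(-2) = A^-6, so f(A) = A^-6 * <K> = A^4 - 1 + 2*A^-4 - 3*A^-8 + 3*A^-12 - 2*A^-16 + 2*A^-20 - A^-24.
Substitute A = t^(-1/4), i.e. A^e → t^(-e/4): V(t) = -t^6 + 2*t^5 - 2*t^4 + 3*t^3 - 3*t^2 + 2*t - 1 + t^-1

Answer: -t^6 + 2*t^5 - 2*t^4 + 3*t^3 - 3*t^2 + 2*t - 1 + t^-1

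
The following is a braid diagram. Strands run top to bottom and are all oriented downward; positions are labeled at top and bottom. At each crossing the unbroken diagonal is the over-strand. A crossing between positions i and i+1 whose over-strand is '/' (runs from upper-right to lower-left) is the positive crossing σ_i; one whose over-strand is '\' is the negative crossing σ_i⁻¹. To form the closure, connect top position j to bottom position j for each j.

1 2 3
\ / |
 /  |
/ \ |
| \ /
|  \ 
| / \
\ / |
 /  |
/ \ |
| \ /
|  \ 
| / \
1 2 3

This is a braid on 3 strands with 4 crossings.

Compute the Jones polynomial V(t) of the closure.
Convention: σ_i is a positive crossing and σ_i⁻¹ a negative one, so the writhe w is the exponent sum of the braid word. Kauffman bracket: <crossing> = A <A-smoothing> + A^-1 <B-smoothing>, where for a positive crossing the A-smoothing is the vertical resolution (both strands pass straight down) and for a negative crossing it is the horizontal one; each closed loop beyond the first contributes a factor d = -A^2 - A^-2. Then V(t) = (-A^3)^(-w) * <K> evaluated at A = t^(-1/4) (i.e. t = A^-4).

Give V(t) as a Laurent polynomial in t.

Reading the diagram top to bottom ('/'-over between positions i,i+1 = s_i, '\'-over = s_i^-1): braid word = s1 s2^-1 s1 s2^-1.
Braid: s1 s2^-1 s1 s2^-1 on 3 strands, 4 crossings.
Writhe w = (#positive) - (#negative) = 2 - 2 = 0.
Computing the Kauffman bracket via state sum. There are 2^4 = 16 states.
Each crossing splits two ways (0=vertical, 1=horizontal). The state's weight is A^(#A-smoothings - #B-smoothings) * d^(loops - 1).
  state 0000: A-exp=+0, loops=3, term = A^0 * d^2
  state 0001: A-exp=+2, loops=2, term = A^2 * d^1
  state 0010: A-exp=-2, loops=2, term = A^-2 * d^1
  state 0011: A-exp=+0, loops=1, term = A^0 * d^0
  state 0100: A-exp=+2, loops=2, term = A^2 * d^1
  state 0101: A-exp=+4, loops=3, term = A^4 * d^2
  state 0110: A-exp=+0, loops=1, term = A^0 * d^0
  state 0111: A-exp=+2, loops=2, term = A^2 * d^1
  state 1000: A-exp=-2, loops=2, term = A^-2 * d^1
  state 1001: A-exp=+0, loops=1, term = A^0 * d^0
  state 1010: A-exp=-4, loops=3, term = A^-4 * d^2
  state 1011: A-exp=-2, loops=2, term = A^-2 * d^1
  state 1100: A-exp=+0, loops=1, term = A^0 * d^0
  state 1101: A-exp=+2, loops=2, term = A^2 * d^1
  state 1110: A-exp=-2, loops=2, term = A^-2 * d^1
  state 1111: A-exp=+0, loops=1, term = A^0 * d^0
Collect the terms by A-exponent (count of states per loop number):
Powers of d = -A^2 - A^-2: d^2 = A^4 + 2 + A^-4.
  A^4 * (d^2) = A^8 + 2*A^4 + 1
  A^2 * (4*d) = -4*A^4 - 4
  A^0 * (5 + d^2) = A^4 + 7 + A^-4
  A^-2 * (4*d) = -4 - 4*A^-4
  A^-4 * (d^2) = 1 + 2*A^-4 + A^-8
Summing the groups: <K> = A^8 - A^4 + 1 - A^-4 + A^-8
Normalise by the writhe: (-A^3)^(-w) = (-A^3)^(0) = 1, so f(A) = 1 * <K> = A^8 - A^4 + 1 - A^-4 + A^-8.
Substitute A = t^(-1/4), i.e. A^e → t^(-e/4): V(t) = t^2 - t + 1 - t^-1 + t^-2

Answer: t^2 - t + 1 - t^-1 + t^-2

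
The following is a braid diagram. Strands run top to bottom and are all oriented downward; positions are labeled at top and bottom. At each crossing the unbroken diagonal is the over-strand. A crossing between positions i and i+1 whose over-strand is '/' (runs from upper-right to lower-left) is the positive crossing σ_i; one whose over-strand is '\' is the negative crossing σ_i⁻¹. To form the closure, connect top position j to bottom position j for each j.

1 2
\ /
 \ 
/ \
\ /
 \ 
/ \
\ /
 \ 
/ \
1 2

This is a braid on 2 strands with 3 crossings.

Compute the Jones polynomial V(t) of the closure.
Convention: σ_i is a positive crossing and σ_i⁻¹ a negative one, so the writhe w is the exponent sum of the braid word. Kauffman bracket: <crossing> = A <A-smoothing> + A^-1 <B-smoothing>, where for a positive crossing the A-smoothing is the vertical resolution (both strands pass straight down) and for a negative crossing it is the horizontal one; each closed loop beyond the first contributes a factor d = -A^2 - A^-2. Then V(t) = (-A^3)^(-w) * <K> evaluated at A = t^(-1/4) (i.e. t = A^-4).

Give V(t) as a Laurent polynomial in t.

t^-1 + t^-3 - t^-4

Derivation:
Reading the diagram top to bottom ('/'-over between positions i,i+1 = s_i, '\'-over = s_i^-1): braid word = s1^-1 s1^-1 s1^-1.
Braid: s1^-1 s1^-1 s1^-1 on 2 strands, 3 crossings.
Writhe w = (#positive) - (#negative) = 0 - 3 = -3.
Computing the Kauffman bracket via state sum. There are 2^3 = 8 states.
For each crossing: s=0 is the vertical smoothing, s=1 horizontal. Crossing k contributes A^(sign_k * (1 - 2*s_k)); loop factor d = -A^2 - A^-2.
  state 000: A-exp=-3, loops=2, term = A^-3 * d^1
  state 001: A-exp=-1, loops=1, term = A^-1 * d^0
  state 010: A-exp=-1, loops=1, term = A^-1 * d^0
  state 011: A-exp=+1, loops=2, term = A^1 * d^1
  state 100: A-exp=-1, loops=1, term = A^-1 * d^0
  state 101: A-exp=+1, loops=2, term = A^1 * d^1
  state 110: A-exp=+1, loops=2, term = A^1 * d^1
  state 111: A-exp=+3, loops=3, term = A^3 * d^2
Collect the terms by A-exponent (count of states per loop number):
Powers of d = -A^2 - A^-2: d^2 = A^4 + 2 + A^-4.
  A^3 * (d^2) = A^7 + 2*A^3 + A^-1
  A^1 * (3*d) = -3*A^3 - 3*A^-1
  A^-1 * (3) = 3*A^-1
  A^-3 * (d) = -A^-1 - A^-5
Summing the groups: <K> = A^7 - A^3 - A^-5
Normalise by the writhe: (-A^3)^(-w) = (-A^3)^(3) = -A^9, so f(A) = -A^9 * <K> = -A^16 + A^12 + A^4.
Substitute A = t^(-1/4), i.e. A^e → t^(-e/4): V(t) = t^-1 + t^-3 - t^-4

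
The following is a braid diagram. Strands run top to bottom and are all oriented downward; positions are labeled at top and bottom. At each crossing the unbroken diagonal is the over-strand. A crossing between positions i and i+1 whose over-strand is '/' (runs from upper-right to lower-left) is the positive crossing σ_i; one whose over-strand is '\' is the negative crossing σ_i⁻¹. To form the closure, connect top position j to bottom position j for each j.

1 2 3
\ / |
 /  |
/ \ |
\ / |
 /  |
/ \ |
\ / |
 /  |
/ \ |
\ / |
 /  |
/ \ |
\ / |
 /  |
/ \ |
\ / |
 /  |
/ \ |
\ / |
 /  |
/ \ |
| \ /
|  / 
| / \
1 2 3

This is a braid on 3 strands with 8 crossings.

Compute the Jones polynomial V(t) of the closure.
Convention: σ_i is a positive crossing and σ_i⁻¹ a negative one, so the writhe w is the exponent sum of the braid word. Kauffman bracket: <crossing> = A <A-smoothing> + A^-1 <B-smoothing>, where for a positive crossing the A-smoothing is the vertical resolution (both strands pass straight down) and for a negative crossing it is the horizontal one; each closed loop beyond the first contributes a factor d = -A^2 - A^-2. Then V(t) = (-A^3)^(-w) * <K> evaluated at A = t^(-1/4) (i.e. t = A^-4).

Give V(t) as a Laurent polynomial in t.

Reading the diagram top to bottom ('/'-over between positions i,i+1 = s_i, '\'-over = s_i^-1): braid word = s1 s1 s1 s1 s1 s1 s1 s2.
The presented braid s1 s1 s1 s1 s1 s1 s1 s2 on 3 strands reduces by inverse Markov moves (closure unchanged at each step):
  Destabilize: the word has the form β·s2 where s2 occurs only as the final letter (β ∈ B_2); drop it and the last strand → 2 strands.
Reduced to β = s1 s1 s1 s1 s1 s1 s1 on 2 strands, 7 crossings.
Compute on β:
Braid: s1 s1 s1 s1 s1 s1 s1 on 2 strands, 7 crossings.
Writhe w = (#positive) - (#negative) = 7 - 0 = 7.
Enumerate smoothing states for the bracket polynomial. There are 2^7 = 128 states.
For each crossing: s=0 is the vertical smoothing, s=1 horizontal. Crossing k contributes A^(sign_k * (1 - 2*s_k)); loop factor d = -A^2 - A^-2.
Tabulate the states by total A-exponent and number of loops L (A-exp: L × count):
  A^7: L=2 ×1
  A^5: L=1 ×7
  A^3: L=2 ×21
  A^1: L=3 ×35
  A^-1: L=4 ×35
  A^-3: L=5 ×21
  A^-5: L=6 ×7
  A^-7: L=7 ×1
Each group contributes A^e * Σ count * d^(L-1):
Powers of d = -A^2 - A^-2: d^2 = A^4 + 2 + A^-4; d^3 = -A^6 - 3*A^2 - 3*A^-2 - A^-6; d^4 = A^8 + 4*A^4 + 6 + 4*A^-4 + A^-8; d^5 = -A^10 - 5*A^6 - 10*A^2 - 10*A^-2 - 5*A^-6 - A^-10; d^6 = A^12 + 6*A^8 + 15*A^4 + 20 + 15*A^-4 + 6*A^-8 + A^-12.
  A^7 * (d) = -A^9 - A^5
  A^5 * (7) = 7*A^5
  A^3 * (21*d) = -21*A^5 - 21*A
  A^1 * (35*d^2) = 35*A^5 + 70*A + 35*A^-3
  A^-1 * (35*d^3) = -35*A^5 - 105*A - 105*A^-3 - 35*A^-7
  A^-3 * (21*d^4) = 21*A^5 + 84*A + 126*A^-3 + 84*A^-7 + 21*A^-11
  A^-5 * (7*d^5) = -7*A^5 - 35*A - 70*A^-3 - 70*A^-7 - 35*A^-11 - 7*A^-15
  A^-7 * (d^6) = A^5 + 6*A + 15*A^-3 + 20*A^-7 + 15*A^-11 + 6*A^-15 + A^-19
Summing the groups: <K> = -A^9 - A + A^-3 - A^-7 + A^-11 - A^-15 + A^-19
Normalise by the writhe: (-A^3)^(-w) = (-A^3)^(-7) = -A^-21, so f(A) = -A^-21 * <K> = A^-12 + A^-20 - A^-24 + A^-28 - A^-32 + A^-36 - A^-40.
Substitute A = t^(-1/4), i.e. A^e → t^(-e/4): V(t) = -t^10 + t^9 - t^8 + t^7 - t^6 + t^5 + t^3

Answer: -t^10 + t^9 - t^8 + t^7 - t^6 + t^5 + t^3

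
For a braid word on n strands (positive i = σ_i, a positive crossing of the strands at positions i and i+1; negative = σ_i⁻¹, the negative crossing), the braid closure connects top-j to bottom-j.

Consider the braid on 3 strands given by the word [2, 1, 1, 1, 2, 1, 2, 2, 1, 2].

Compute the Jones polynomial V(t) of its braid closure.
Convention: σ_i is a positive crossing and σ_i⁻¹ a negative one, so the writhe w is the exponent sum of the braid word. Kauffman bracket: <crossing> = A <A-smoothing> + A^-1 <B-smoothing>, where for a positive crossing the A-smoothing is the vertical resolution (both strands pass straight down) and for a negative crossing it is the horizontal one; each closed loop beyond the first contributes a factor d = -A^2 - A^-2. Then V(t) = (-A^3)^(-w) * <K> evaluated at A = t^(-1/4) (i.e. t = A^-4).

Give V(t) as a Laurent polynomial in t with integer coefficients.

Braid: s2 s1 s1 s1 s2 s1 s2 s2 s1 s2 on 3 strands, 10 crossings.
Writhe w = (#positive) - (#negative) = 10 - 0 = 10.
Computing the Kauffman bracket via state sum. There are 2^10 = 1024 states.
Smooth each crossing (0=||, 1=⌣⌢); contribution A^(Σ sign_k(1-2s_k)) * d^(L-1).
Tabulate the states by total A-exponent and number of loops L (A-exp: L × count):
  A^10: L=3 ×1
  A^8: L=2 ×10
  A^6: L=1 ×25, L=3 ×20
  A^4: L=2 ×100, L=4 ×20
  A^2: L=1 ×36, L=3 ×164, L=5 ×10
  A^0: L=2 ×108, L=4 ×142, L=6 ×2
  A^-2: L=1 ×12, L=3 ×129, L=5 ×69
  A^-4: L=2 ×24, L=4 ×78, L=6 ×18
  A^-6: L=3 ×19, L=5 ×24, L=7 ×2
  A^-8: L=4 ×7, L=6 ×3
  A^-10: L=5 ×1
Each group contributes A^e * Σ count * d^(L-1):
Powers of d = -A^2 - A^-2: d^2 = A^4 + 2 + A^-4; d^3 = -A^6 - 3*A^2 - 3*A^-2 - A^-6; d^4 = A^8 + 4*A^4 + 6 + 4*A^-4 + A^-8; d^5 = -A^10 - 5*A^6 - 10*A^2 - 10*A^-2 - 5*A^-6 - A^-10; d^6 = A^12 + 6*A^8 + 15*A^4 + 20 + 15*A^-4 + 6*A^-8 + A^-12.
  A^10 * (d^2) = A^14 + 2*A^10 + A^6
  A^8 * (10*d) = -10*A^10 - 10*A^6
  A^6 * (25 + 20*d^2) = 20*A^10 + 65*A^6 + 20*A^2
  A^4 * (100*d + 20*d^3) = -20*A^10 - 160*A^6 - 160*A^2 - 20*A^-2
  A^2 * (36 + 164*d^2 + 10*d^4) = 10*A^10 + 204*A^6 + 424*A^2 + 204*A^-2 + 10*A^-6
  A^0 * (108*d + 142*d^3 + 2*d^5) = -2*A^10 - 152*A^6 - 554*A^2 - 554*A^-2 - 152*A^-6 - 2*A^-10
  A^-2 * (12 + 129*d^2 + 69*d^4) = 69*A^6 + 405*A^2 + 684*A^-2 + 405*A^-6 + 69*A^-10
  A^-4 * (24*d + 78*d^3 + 18*d^5) = -18*A^6 - 168*A^2 - 438*A^-2 - 438*A^-6 - 168*A^-10 - 18*A^-14
  A^-6 * (19*d^2 + 24*d^4 + 2*d^6) = 2*A^6 + 36*A^2 + 145*A^-2 + 222*A^-6 + 145*A^-10 + 36*A^-14 + 2*A^-18
  A^-8 * (7*d^3 + 3*d^5) = -3*A^2 - 22*A^-2 - 51*A^-6 - 51*A^-10 - 22*A^-14 - 3*A^-18
  A^-10 * (d^4) = A^-2 + 4*A^-6 + 6*A^-10 + 4*A^-14 + A^-18
Summing the groups: <K> = A^14 + A^6 - A^-10
Normalise by the writhe: (-A^3)^(-w) = (-A^3)^(-10) = A^-30, so f(A) = A^-30 * <K> = A^-16 + A^-24 - A^-40.
Substitute A = t^(-1/4), i.e. A^e → t^(-e/4): V(t) = -t^10 + t^6 + t^4

Answer: -t^10 + t^6 + t^4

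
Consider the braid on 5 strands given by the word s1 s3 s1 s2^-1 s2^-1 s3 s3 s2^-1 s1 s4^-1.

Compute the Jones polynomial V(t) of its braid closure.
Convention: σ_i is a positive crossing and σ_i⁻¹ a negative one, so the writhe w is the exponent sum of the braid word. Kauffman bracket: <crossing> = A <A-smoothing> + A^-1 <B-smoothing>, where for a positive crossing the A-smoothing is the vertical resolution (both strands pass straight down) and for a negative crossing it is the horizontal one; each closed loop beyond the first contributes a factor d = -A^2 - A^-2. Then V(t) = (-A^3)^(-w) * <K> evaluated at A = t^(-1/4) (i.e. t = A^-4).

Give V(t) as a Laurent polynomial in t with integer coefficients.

t^7 - 3*t^6 + 4*t^5 - 6*t^4 + 7*t^3 - 6*t^2 + 6*t - 3 + 2*t^-1 - t^-2

Derivation:
The presented braid s1 s3 s1 s2^-1 s2^-1 s3 s3 s2^-1 s1 s4^-1 on 5 strands reduces by inverse Markov moves (closure unchanged at each step):
  Destabilize: the word has the form β·s4^-1 where s4^-1 occurs only as the final letter (β ∈ B_4); drop it and the last strand → 4 strands.
Reduced to β = s1 s3 s1 s2^-1 s2^-1 s3 s3 s2^-1 s1 on 4 strands, 9 crossings.
Compute on β:
Braid: s1 s3 s1 s2^-1 s2^-1 s3 s3 s2^-1 s1 on 4 strands, 9 crossings.
Writhe w = (#positive) - (#negative) = 6 - 3 = 3.
Computing the Kauffman bracket via state sum. There are 2^9 = 512 states.
For each crossing: s=0 is the vertical smoothing, s=1 horizontal. Crossing k contributes A^(sign_k * (1 - 2*s_k)); loop factor d = -A^2 - A^-2.
Tabulate the states by total A-exponent and number of loops L (A-exp: L × count):
  A^9: L=5 ×1
  A^7: L=4 ×9
  A^5: L=3 ×32, L=5 ×4
  A^3: L=2 ×55, L=4 ×28, L=6 ×1
  A^1: L=1 ×39, L=3 ×77, L=5 ×10
  A^-1: L=2 ×81, L=4 ×44, L=6 ×1
  A^-3: L=3 ×73, L=5 ×11
  A^-5: L=4 ×35, L=6 ×1
  A^-7: L=5 ×9
  A^-9: L=6 ×1
Each group contributes A^e * Σ count * d^(L-1):
Powers of d = -A^2 - A^-2: d^2 = A^4 + 2 + A^-4; d^3 = -A^6 - 3*A^2 - 3*A^-2 - A^-6; d^4 = A^8 + 4*A^4 + 6 + 4*A^-4 + A^-8; d^5 = -A^10 - 5*A^6 - 10*A^2 - 10*A^-2 - 5*A^-6 - A^-10.
  A^9 * (d^4) = A^17 + 4*A^13 + 6*A^9 + 4*A^5 + A
  A^7 * (9*d^3) = -9*A^13 - 27*A^9 - 27*A^5 - 9*A
  A^5 * (32*d^2 + 4*d^4) = 4*A^13 + 48*A^9 + 88*A^5 + 48*A + 4*A^-3
  A^3 * (55*d + 28*d^3 + d^5) = -A^13 - 33*A^9 - 149*A^5 - 149*A - 33*A^-3 - A^-7
  A^1 * (39 + 77*d^2 + 10*d^4) = 10*A^9 + 117*A^5 + 253*A + 117*A^-3 + 10*A^-7
  A^-1 * (81*d + 44*d^3 + d^5) = -A^9 - 49*A^5 - 223*A - 223*A^-3 - 49*A^-7 - A^-11
  A^-3 * (73*d^2 + 11*d^4) = 11*A^5 + 117*A + 212*A^-3 + 117*A^-7 + 11*A^-11
  A^-5 * (35*d^3 + d^5) = -A^5 - 40*A - 115*A^-3 - 115*A^-7 - 40*A^-11 - A^-15
  A^-7 * (9*d^4) = 9*A + 36*A^-3 + 54*A^-7 + 36*A^-11 + 9*A^-15
  A^-9 * (d^5) = -A - 5*A^-3 - 10*A^-7 - 10*A^-11 - 5*A^-15 - A^-19
Summing the groups: <K> = A^17 - 2*A^13 + 3*A^9 - 6*A^5 + 6*A - 7*A^-3 + 6*A^-7 - 4*A^-11 + 3*A^-15 - A^-19
Normalise by the writhe: (-A^3)^(-w) = (-A^3)^(-3) = -A^-9, so f(A) = -A^-9 * <K> = -A^8 + 2*A^4 - 3 + 6*A^-4 - 6*A^-8 + 7*A^-12 - 6*A^-16 + 4*A^-20 - 3*A^-24 + A^-28.
Substitute A = t^(-1/4), i.e. A^e → t^(-e/4): V(t) = t^7 - 3*t^6 + 4*t^5 - 6*t^4 + 7*t^3 - 6*t^2 + 6*t - 3 + 2*t^-1 - t^-2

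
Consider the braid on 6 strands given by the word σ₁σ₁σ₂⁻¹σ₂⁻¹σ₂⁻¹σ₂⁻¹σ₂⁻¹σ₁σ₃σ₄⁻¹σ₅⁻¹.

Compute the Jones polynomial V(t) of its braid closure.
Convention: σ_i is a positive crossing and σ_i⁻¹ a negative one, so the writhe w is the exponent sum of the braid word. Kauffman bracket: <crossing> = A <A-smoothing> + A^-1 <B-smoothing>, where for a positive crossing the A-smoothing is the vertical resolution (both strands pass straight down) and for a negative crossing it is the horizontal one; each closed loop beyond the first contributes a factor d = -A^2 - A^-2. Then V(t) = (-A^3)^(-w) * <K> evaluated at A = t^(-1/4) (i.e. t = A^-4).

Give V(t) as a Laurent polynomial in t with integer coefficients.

-t^2 + t - 1 + 3*t^-1 - 2*t^-2 + 3*t^-3 - 2*t^-4 + t^-5 - t^-6

Derivation:
The presented braid s1 s1 s2^-1 s2^-1 s2^-1 s2^-1 s2^-1 s1 s3 s4^-1 s5^-1 on 6 strands reduces by inverse Markov moves (closure unchanged at each step):
  Destabilize: the word has the form β·s5^-1 where s5^-1 occurs only as the final letter (β ∈ B_5); drop it and the last strand → 5 strands.
  Destabilize: the word has the form β·s4^-1 where s4^-1 occurs only as the final letter (β ∈ B_4); drop it and the last strand → 4 strands.
  Destabilize: the word has the form β·s3 where s3 occurs only as the final letter (β ∈ B_3); drop it and the last strand → 3 strands.
Reduced to β = s1 s1 s2^-1 s2^-1 s2^-1 s2^-1 s2^-1 s1 on 3 strands, 8 crossings.
Compute on β:
Braid: s1 s1 s2^-1 s2^-1 s2^-1 s2^-1 s2^-1 s1 on 3 strands, 8 crossings.
Writhe w = (#positive) - (#negative) = 3 - 5 = -2.
State-sum expansion of <K>. There are 2^8 = 256 states.
Smooth each crossing (0=||, 1=⌣⌢); contribution A^(Σ sign_k(1-2s_k)) * d^(L-1).
Tabulate the states by total A-exponent and number of loops L (A-exp: L × count):
  A^8: L=6 ×1
  A^6: L=5 ×8
  A^4: L=4 ×25, L=6 ×3
  A^2: L=3 ×40, L=5 ×15, L=7 ×1
  A^0: L=2 ×35, L=4 ×30, L=6 ×5
  A^-2: L=1 ×15, L=3 ×31, L=5 ×10
  A^-4: L=2 ×18, L=4 ×10
  A^-6: L=3 ×8
  A^-8: L=4 ×1
Each group contributes A^e * Σ count * d^(L-1):
Powers of d = -A^2 - A^-2: d^2 = A^4 + 2 + A^-4; d^3 = -A^6 - 3*A^2 - 3*A^-2 - A^-6; d^4 = A^8 + 4*A^4 + 6 + 4*A^-4 + A^-8; d^5 = -A^10 - 5*A^6 - 10*A^2 - 10*A^-2 - 5*A^-6 - A^-10; d^6 = A^12 + 6*A^8 + 15*A^4 + 20 + 15*A^-4 + 6*A^-8 + A^-12.
  A^8 * (d^5) = -A^18 - 5*A^14 - 10*A^10 - 10*A^6 - 5*A^2 - A^-2
  A^6 * (8*d^4) = 8*A^14 + 32*A^10 + 48*A^6 + 32*A^2 + 8*A^-2
  A^4 * (25*d^3 + 3*d^5) = -3*A^14 - 40*A^10 - 105*A^6 - 105*A^2 - 40*A^-2 - 3*A^-6
  A^2 * (40*d^2 + 15*d^4 + d^6) = A^14 + 21*A^10 + 115*A^6 + 190*A^2 + 115*A^-2 + 21*A^-6 + A^-10
  A^0 * (35*d + 30*d^3 + 5*d^5) = -5*A^10 - 55*A^6 - 175*A^2 - 175*A^-2 - 55*A^-6 - 5*A^-10
  A^-2 * (15 + 31*d^2 + 10*d^4) = 10*A^6 + 71*A^2 + 137*A^-2 + 71*A^-6 + 10*A^-10
  A^-4 * (18*d + 10*d^3) = -10*A^2 - 48*A^-2 - 48*A^-6 - 10*A^-10
  A^-6 * (8*d^2) = 8*A^-2 + 16*A^-6 + 8*A^-10
  A^-8 * (d^3) = -A^-2 - 3*A^-6 - 3*A^-10 - A^-14
Summing the groups: <K> = -A^18 + A^14 - 2*A^10 + 3*A^6 - 2*A^2 + 3*A^-2 - A^-6 + A^-10 - A^-14
Normalise by the writhe: (-A^3)^(-w) = (-A^3)^(2) = A^6, so f(A) = A^6 * <K> = -A^24 + A^20 - 2*A^16 + 3*A^12 - 2*A^8 + 3*A^4 - 1 + A^-4 - A^-8.
Substitute A = t^(-1/4), i.e. A^e → t^(-e/4): V(t) = -t^2 + t - 1 + 3*t^-1 - 2*t^-2 + 3*t^-3 - 2*t^-4 + t^-5 - t^-6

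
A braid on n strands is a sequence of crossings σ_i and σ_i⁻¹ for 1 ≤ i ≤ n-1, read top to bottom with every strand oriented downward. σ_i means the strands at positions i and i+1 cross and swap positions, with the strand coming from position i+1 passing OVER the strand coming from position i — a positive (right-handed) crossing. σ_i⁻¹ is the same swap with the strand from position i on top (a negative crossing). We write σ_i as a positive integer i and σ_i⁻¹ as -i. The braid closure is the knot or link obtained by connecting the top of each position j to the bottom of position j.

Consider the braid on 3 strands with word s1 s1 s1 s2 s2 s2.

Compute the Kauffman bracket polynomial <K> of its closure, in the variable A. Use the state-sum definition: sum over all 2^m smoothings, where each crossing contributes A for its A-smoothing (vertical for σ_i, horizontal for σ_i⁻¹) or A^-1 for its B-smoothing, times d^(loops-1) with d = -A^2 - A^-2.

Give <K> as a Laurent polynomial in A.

Braid: s1 s1 s1 s2 s2 s2 on 3 strands, 6 crossings.
Writhe w = (#positive) - (#negative) = 6 - 0 = 6.
Computing the Kauffman bracket via state sum. There are 2^6 = 64 states.
Smooth each crossing (0=||, 1=⌣⌢); contribution A^(Σ sign_k(1-2s_k)) * d^(L-1).
Tabulate the states by total A-exponent and number of loops L (A-exp: L × count):
  A^6: L=3 ×1
  A^4: L=2 ×6
  A^2: L=1 ×9, L=3 ×6
  A^0: L=2 ×18, L=4 ×2
  A^-2: L=3 ×15
  A^-4: L=4 ×6
  A^-6: L=5 ×1
Each group contributes A^e * Σ count * d^(L-1):
Powers of d = -A^2 - A^-2: d^2 = A^4 + 2 + A^-4; d^3 = -A^6 - 3*A^2 - 3*A^-2 - A^-6; d^4 = A^8 + 4*A^4 + 6 + 4*A^-4 + A^-8.
  A^6 * (d^2) = A^10 + 2*A^6 + A^2
  A^4 * (6*d) = -6*A^6 - 6*A^2
  A^2 * (9 + 6*d^2) = 6*A^6 + 21*A^2 + 6*A^-2
  A^0 * (18*d + 2*d^3) = -2*A^6 - 24*A^2 - 24*A^-2 - 2*A^-6
  A^-2 * (15*d^2) = 15*A^2 + 30*A^-2 + 15*A^-6
  A^-4 * (6*d^3) = -6*A^2 - 18*A^-2 - 18*A^-6 - 6*A^-10
  A^-6 * (d^4) = A^2 + 4*A^-2 + 6*A^-6 + 4*A^-10 + A^-14
Summing the groups: <K> = A^10 + 2*A^2 - 2*A^-2 + A^-6 - 2*A^-10 + A^-14

Answer: A^10 + 2*A^2 - 2*A^-2 + A^-6 - 2*A^-10 + A^-14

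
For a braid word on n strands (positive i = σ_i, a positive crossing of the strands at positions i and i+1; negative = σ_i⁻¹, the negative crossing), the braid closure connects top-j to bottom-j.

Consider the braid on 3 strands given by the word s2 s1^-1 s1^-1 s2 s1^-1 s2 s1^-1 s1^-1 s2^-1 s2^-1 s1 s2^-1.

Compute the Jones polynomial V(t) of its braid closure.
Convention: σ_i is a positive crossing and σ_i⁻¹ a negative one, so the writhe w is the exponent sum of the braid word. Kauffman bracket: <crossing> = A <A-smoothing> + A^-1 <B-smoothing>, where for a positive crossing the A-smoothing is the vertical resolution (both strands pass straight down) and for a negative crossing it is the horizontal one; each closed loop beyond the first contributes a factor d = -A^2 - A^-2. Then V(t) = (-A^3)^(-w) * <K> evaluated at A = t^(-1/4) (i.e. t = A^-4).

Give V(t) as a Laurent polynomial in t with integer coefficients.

2*t^-1 - 2*t^-2 + 3*t^-3 - 3*t^-4 + 2*t^-5 - 2*t^-6 + t^-7

Derivation:
The presented braid s2 s1^-1 s1^-1 s2 s1^-1 s2 s1^-1 s1^-1 s2^-1 s2^-1 s1 s2^-1 on 3 strands reduces by inverse Markov moves (closure unchanged at each step):
  Deconjugate: the word is γ·β·γ⁻¹ with γ = s2 (prefix) and γ⁻¹ = s2^-1 (suffix); strip both.
  Deconjugate: the word is γ·β·γ⁻¹ with γ = s1^-1 (prefix) and γ⁻¹ = s1 (suffix); strip both.
Reduced to β = s1^-1 s2 s1^-1 s2 s1^-1 s1^-1 s2^-1 s2^-1 on 3 strands, 8 crossings.
Compute on β:
Braid: s1^-1 s2 s1^-1 s2 s1^-1 s1^-1 s2^-1 s2^-1 on 3 strands, 8 crossings.
Writhe w = (#positive) - (#negative) = 2 - 6 = -4.
State-sum expansion of <K>. There are 2^8 = 256 states.
Smooth each crossing (0=||, 1=⌣⌢); contribution A^(Σ sign_k(1-2s_k)) * d^(L-1).
Tabulate the states by total A-exponent and number of loops L (A-exp: L × count):
  A^8: L=5 ×1
  A^6: L=4 ×8
  A^4: L=3 ×26, L=5 ×2
  A^2: L=2 ×41, L=4 ×15
  A^0: L=1 ×26, L=3 ×43, L=5 ×1
  A^-2: L=2 ×47, L=4 ×9
  A^-4: L=1 ×11, L=3 ×16, L=5 ×1
  A^-6: L=2 ×6, L=4 ×2
  A^-8: L=3 ×1
Each group contributes A^e * Σ count * d^(L-1):
Powers of d = -A^2 - A^-2: d^2 = A^4 + 2 + A^-4; d^3 = -A^6 - 3*A^2 - 3*A^-2 - A^-6; d^4 = A^8 + 4*A^4 + 6 + 4*A^-4 + A^-8.
  A^8 * (d^4) = A^16 + 4*A^12 + 6*A^8 + 4*A^4 + 1
  A^6 * (8*d^3) = -8*A^12 - 24*A^8 - 24*A^4 - 8
  A^4 * (26*d^2 + 2*d^4) = 2*A^12 + 34*A^8 + 64*A^4 + 34 + 2*A^-4
  A^2 * (41*d + 15*d^3) = -15*A^8 - 86*A^4 - 86 - 15*A^-4
  A^0 * (26 + 43*d^2 + d^4) = A^8 + 47*A^4 + 118 + 47*A^-4 + A^-8
  A^-2 * (47*d + 9*d^3) = -9*A^4 - 74 - 74*A^-4 - 9*A^-8
  A^-4 * (11 + 16*d^2 + d^4) = A^4 + 20 + 49*A^-4 + 20*A^-8 + A^-12
  A^-6 * (6*d + 2*d^3) = -2 - 12*A^-4 - 12*A^-8 - 2*A^-12
  A^-8 * (d^2) = A^-4 + 2*A^-8 + A^-12
Summing the groups: <K> = A^16 - 2*A^12 + 2*A^8 - 3*A^4 + 3 - 2*A^-4 + 2*A^-8
Normalise by the writhe: (-A^3)^(-w) = (-A^3)^(4) = A^12, so f(A) = A^12 * <K> = A^28 - 2*A^24 + 2*A^20 - 3*A^16 + 3*A^12 - 2*A^8 + 2*A^4.
Substitute A = t^(-1/4), i.e. A^e → t^(-e/4): V(t) = 2*t^-1 - 2*t^-2 + 3*t^-3 - 3*t^-4 + 2*t^-5 - 2*t^-6 + t^-7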